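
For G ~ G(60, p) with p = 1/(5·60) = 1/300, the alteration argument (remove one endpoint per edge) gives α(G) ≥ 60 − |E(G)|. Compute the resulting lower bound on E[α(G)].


E[|E(G)|] = C(60, 2)·p = 1770 · (1/300) = 59/10.
E[α(G)] ≥ n − E[|E(G)|] = 60 − 59/10 = 541/10.
Numerically: ≈ 54.1000.
(This is only a lower bound; the true E[α(G)] may be larger.)

E[α(G)] ≥ 541/10 ≈ 54.1000.


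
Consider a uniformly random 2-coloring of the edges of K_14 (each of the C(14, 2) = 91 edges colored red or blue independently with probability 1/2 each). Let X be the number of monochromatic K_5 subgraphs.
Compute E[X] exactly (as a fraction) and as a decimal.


Let X = Σ_S X_S over the C(14, 5) = 2002 subsets S of size 5, where X_S = 1 if the K_5 on S is monochromatic.
For a fixed S, the K_5 on S has C(5, 2) = 10 edges. P[all 10 edges red] = (1/2)^10, and likewise for blue, so P[monochromatic] = 2·(1/2)^10 = 2^{1 − 10} = 1/512.
By linearity of expectation: E[X] = C(14, 5) · 2^{1 − 10} = 2002 · 1/512 = 1001/256.
Numerically: E[X] ≈ 3.910.

E[X] = C(14,5)·2^(1−C(5,2)) = 1001/256 ≈ 3.910.


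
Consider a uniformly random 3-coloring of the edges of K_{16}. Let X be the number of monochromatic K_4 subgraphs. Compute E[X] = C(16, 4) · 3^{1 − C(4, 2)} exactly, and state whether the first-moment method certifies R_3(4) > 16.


E[X] = C(16, 4) · 3^{1 − 6} = 1820 · 3^{−5} = 1820/243.
As a reduced fraction: E[X] = 1820/243 ≈ 7.4897119.
Is E[X] < 1? NO.
Since E[X] ≥ 1, the first-moment bound is inconclusive at n = 16; it does NOT by itself certify R_3(4) > 16.

E[X] = 1820/243 ≈ 7.4897119; E[X] ≥ 1; first-moment method inconclusive here.


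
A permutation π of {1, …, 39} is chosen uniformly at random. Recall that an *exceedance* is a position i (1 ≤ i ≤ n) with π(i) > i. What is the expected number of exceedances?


Write X = Σ_{i=1}^{39} X_i, where X_i = 1_{π(i) > i}.
For each fixed i, π(i) is uniform over {1, …, 39} (marginal of a uniform permutation), so P[π(i) > i] = (n − i)/n. Summing: Σ_{i=1}^{39} (n − i)/n = (0 + 1 + … + 38)/39 = 39(39 − 1)/(2·39) = (39 − 1)/2.
Hence E[X] = Σ_{i=1}^{39} (39 − i)/39 = 19 ≈ 19.000000.

E[X] = 19 = 19.000000.


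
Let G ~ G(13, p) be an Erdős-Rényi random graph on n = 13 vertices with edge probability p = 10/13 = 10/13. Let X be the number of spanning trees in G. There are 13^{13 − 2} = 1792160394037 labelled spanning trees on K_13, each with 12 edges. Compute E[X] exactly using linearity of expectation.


K_13 has 13^{13 − 2} = 1792160394037 labelled spanning trees.
For each such spanning tree H, let X_H = 1 if all 12 edges of H are present in G. Then P[X_H = 1] = p^{12} = (10/13)^{12} = 1000000000000/23298085122481.
By linearity of expectation: E[X] = Σ_H E[X_H] = 1792160394037 · p^{12} = 1792160394037 · 1000000000000/23298085122481 = 1000000000000/13.
Numerically: E[X] ≈ 7.692e+10.

E[X] = 1792160394037 · (10/13)^{12} = 1000000000000/13 ≈ 7.692e+10.


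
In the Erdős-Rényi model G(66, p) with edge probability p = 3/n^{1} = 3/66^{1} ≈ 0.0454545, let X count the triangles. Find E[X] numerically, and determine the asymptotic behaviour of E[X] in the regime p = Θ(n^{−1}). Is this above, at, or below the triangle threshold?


Number of potential triangles: C(66, 3) = 45760.
Each occurs with probability p³ ≈ (0.0454545)³ ≈ 9.39143501e-05.
By linearity: E[X] = C(66, 3)·p³ ≈ 45760 · 9.39143501e-05 ≈ 4.297521.
Here α = 1, so p = 3/n is exactly at the triangle threshold p ~ 1/n. Asymptotically E[X] → c³/6 = 3³/6 = 9/2 ≈ 4.500000, a bounded constant. In this regime the triangle count is asymptotically Poisson(c³/6).

E[X] ≈ 4.297521; in regime p = Θ(1/n^{1}) E[X] stays bounded (at the triangle threshold p ~ 1/n).


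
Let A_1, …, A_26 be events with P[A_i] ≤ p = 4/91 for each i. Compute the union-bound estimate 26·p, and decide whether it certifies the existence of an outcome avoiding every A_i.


Union bound: P[∪_{i=1}^{26} A_i] ≤ Σ_i P[A_i] ≤ 26·p = 26·(4/91) = 8/7.
Numerically: 8/7 ≈ 1.1429.
Is 8/7 < 1? NO.
Since the bound 8/7 is ≥ 1, the union bound is uninformative here; it does NOT by itself certify existence.

26·p = 8/7 ≈ 1.1429; existence NOT certified by the union bound.


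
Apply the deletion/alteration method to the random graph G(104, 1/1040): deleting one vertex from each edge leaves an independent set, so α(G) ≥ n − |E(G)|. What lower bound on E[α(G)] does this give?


E[|E(G)|] = C(104, 2)·p = 5356 · (1/1040) = 103/20.
E[α(G)] ≥ n − E[|E(G)|] = 104 − 103/20 = 1977/20.
Numerically: ≈ 98.8500.
(This is only a lower bound; the true E[α(G)] may be larger.)

E[α(G)] ≥ 1977/20 ≈ 98.8500.


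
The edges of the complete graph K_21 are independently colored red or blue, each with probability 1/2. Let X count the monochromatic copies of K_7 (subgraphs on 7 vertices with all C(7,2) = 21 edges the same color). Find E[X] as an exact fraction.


Let X = Σ_S X_S over the C(21, 7) = 116280 subsets S of size 7, where X_S = 1 if the K_7 on S is monochromatic.
For a fixed S, the K_7 on S has C(7, 2) = 21 edges. P[all 21 edges red] = (1/2)^21, and likewise for blue, so P[monochromatic] = 2·(1/2)^21 = 2^{1 − 21} = 1/1048576.
Summing: E[X] = C(21, 7) · 2^{1 − 21} = 116280 · 1/1048576 = 14535/131072.
Numerically: E[X] ≈ 0.111.

E[X] = C(21,7)·2^(1−C(7,2)) = 14535/131072 ≈ 0.111.


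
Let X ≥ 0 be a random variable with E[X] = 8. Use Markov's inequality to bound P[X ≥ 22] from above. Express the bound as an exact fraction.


μ = E[X] = 8, a = 22.
Markov: P[X ≥ 22] ≤ μ/a = (8)/22 = 4/11.
Numerically: ≈ 0.364.
(Since a = 22 > μ = 8.000, the bound 4/11 is < 1 and informative.)

P[X ≥ 22] ≤ 4/11 ≈ 0.364.


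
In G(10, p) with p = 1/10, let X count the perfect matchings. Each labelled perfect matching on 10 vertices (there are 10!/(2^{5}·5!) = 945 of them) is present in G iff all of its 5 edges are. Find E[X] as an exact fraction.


K_10 has 10!/(2^{5}·5!) = 945 labelled perfect matchings.
For each such perfect matching H, let X_H = 1 if all 5 edges of H are present in G. Then P[X_H = 1] = p^{5} = (1/10)^{5} = 1/100000.
By linearity: E[X] = Σ_H E[X_H] = 945 · p^{5} = 945 · 1/100000 = 189/20000.
Numerically: E[X] ≈ 0.00945.

E[X] = 945 · (1/10)^{5} = 189/20000 ≈ 0.00945.


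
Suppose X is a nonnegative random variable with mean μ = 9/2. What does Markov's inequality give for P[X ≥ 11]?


μ = E[X] = 9/2, a = 11.
Markov: P[X ≥ 11] ≤ μ/a = (9/2)/11 = 9/22.
Numerically: ≈ 0.40909.
(Since a = 11 > μ = 4.50000, the bound 9/22 is < 1 and informative.)

P[X ≥ 11] ≤ 9/22 ≈ 0.40909.


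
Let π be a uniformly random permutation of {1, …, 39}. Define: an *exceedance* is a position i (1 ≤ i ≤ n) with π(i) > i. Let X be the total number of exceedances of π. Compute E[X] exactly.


Write X = Σ_{i=1}^{39} X_i, where X_i = 1_{π(i) > i}.
For each fixed i, π(i) is uniform over {1, …, 39} (marginal of a uniform permutation), so P[π(i) > i] = (n − i)/n. Summing: Σ_{i=1}^{39} (n − i)/n = (0 + 1 + … + 38)/39 = 39(39 − 1)/(2·39) = (39 − 1)/2.
Hence E[X] = Σ_{i=1}^{39} (39 − i)/39 = 19 ≈ 19.000000.

E[X] = 19 = 19.000000.


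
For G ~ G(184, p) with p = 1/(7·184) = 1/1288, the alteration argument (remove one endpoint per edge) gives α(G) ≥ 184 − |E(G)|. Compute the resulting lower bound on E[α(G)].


E[|E(G)|] = C(184, 2)·p = 16836 · (1/1288) = 183/14.
E[α(G)] ≥ n − E[|E(G)|] = 184 − 183/14 = 2393/14.
Numerically: ≈ 170.9286.
(This is only a lower bound; the true E[α(G)] may be larger.)

E[α(G)] ≥ 2393/14 ≈ 170.9286.


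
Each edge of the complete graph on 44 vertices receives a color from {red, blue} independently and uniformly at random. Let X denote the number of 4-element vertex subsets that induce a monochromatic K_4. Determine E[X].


Let X = Σ_S X_S over the C(44, 4) = 135751 subsets S of size 4, where X_S = 1 if the K_4 on S is monochromatic.
For a fixed S, the K_4 on S has C(4, 2) = 6 edges. P[all 6 edges red] = (1/2)^6, and likewise for blue, so P[monochromatic] = 2·(1/2)^6 = 2^{1 − 6} = 1/32.
Summing: E[X] = C(44, 4) · 2^{1 − 6} = 135751 · 1/32 = 135751/32.
Numerically: E[X] ≈ 4242.2188.

E[X] = C(44,4)·2^(1−C(4,2)) = 135751/32 ≈ 4242.2188.


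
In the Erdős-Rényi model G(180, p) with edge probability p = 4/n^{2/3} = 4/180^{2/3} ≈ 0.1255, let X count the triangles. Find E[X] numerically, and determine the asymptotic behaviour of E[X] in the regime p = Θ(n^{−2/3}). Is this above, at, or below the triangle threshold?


Number of potential triangles: C(180, 3) = 955860.
Each occurs with probability p³ ≈ (0.1255)³ ≈ 1.975309e-03.
By linearity: E[X] = C(180, 3)·p³ ≈ 955860 · 1.975309e-03 ≈ 1888.1185.
Since α = 2/3 < 1, p = c/n^{2/3} ≫ 1/n is above the triangle threshold p ~ 1/n. Asymptotically E[X] ~ (c³/6)·n^{3(1−α)} = (4³/6)·n^{1} → ∞; triangles are abundant w.h.p.

E[X] ≈ 1888.1185; in regime p = Θ(1/n^{2/3}) E[X] diverges (above the triangle threshold p ~ 1/n).


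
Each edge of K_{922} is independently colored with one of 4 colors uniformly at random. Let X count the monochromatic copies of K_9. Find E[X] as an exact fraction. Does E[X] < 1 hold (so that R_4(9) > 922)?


E[X] = C(922, 9) · 4^{1 − 36} = 1275867683890227543270 · 4^{−35} = 1275867683890227543270/1180591620717411303424.
As a reduced fraction: E[X] = 637933841945113771635/590295810358705651712 ≈ 1.08070.
Is E[X] < 1? NO.
Since E[X] ≥ 1, the first-moment bound is inconclusive at n = 922; it does NOT by itself certify R_4(9) > 922.

E[X] = 637933841945113771635/590295810358705651712 ≈ 1.08070; E[X] ≥ 1; first-moment method inconclusive here.


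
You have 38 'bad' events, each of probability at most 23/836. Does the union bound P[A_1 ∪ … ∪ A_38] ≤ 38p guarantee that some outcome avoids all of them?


Union bound: P[∪_{i=1}^{38} A_i] ≤ Σ_i P[A_i] ≤ 38·p = 38·(23/836) = 23/22.
Numerically: 23/22 ≈ 1.0455.
Is 23/22 < 1? NO.
Since the bound 23/22 is ≥ 1, the union bound is uninformative here; it does NOT by itself certify existence.

38·p = 23/22 ≈ 1.0455; existence NOT certified by the union bound.


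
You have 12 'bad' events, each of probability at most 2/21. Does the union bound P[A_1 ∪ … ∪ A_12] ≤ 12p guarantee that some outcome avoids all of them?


Union bound: P[∪_{i=1}^{12} A_i] ≤ Σ_i P[A_i] ≤ 12·p = 12·(2/21) = 8/7.
Numerically: 8/7 ≈ 1.142857.
Is 8/7 < 1? NO.
Since the bound 8/7 is ≥ 1, the union bound is uninformative here; it does NOT by itself certify existence.

12·p = 8/7 ≈ 1.142857; existence NOT certified by the union bound.


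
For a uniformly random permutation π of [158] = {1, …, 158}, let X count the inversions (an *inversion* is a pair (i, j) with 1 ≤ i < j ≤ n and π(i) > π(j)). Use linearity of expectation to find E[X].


Write X = Σ X_I over the C(158, 2) = 12403 pairs i < j, with X_I the indicator of one inversion.
There are 12403 indicators.
For each fixed pair i < j, the values π(i) and π(j) are two distinct elements of {1, …, 158} in uniformly random order; by symmetry P[π(i) > π(j)] = 1/2.
By linearity: E[X] = 12403 · (1/2) = C(158, 2) · (1/2) = 12403/2 = 12403/2 ≈ 6201.500000.

E[X] = 12403/2 = 6201.500000.


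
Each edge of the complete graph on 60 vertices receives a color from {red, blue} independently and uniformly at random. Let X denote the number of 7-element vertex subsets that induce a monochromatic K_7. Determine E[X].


Let X = Σ_S X_S over the C(60, 7) = 386206920 subsets S of size 7, where X_S = 1 if the K_7 on S is monochromatic.
For a fixed S, the K_7 on S has C(7, 2) = 21 edges. P[all 21 edges red] = (1/2)^21, and likewise for blue, so P[monochromatic] = 2·(1/2)^21 = 2^{1 − 21} = 1/1048576.
Summing: E[X] = C(60, 7) · 2^{1 − 21} = 386206920 · 1/1048576 = 48275865/131072.
Numerically: E[X] ≈ 368.316.

E[X] = C(60,7)·2^(1−C(7,2)) = 48275865/131072 ≈ 368.316.


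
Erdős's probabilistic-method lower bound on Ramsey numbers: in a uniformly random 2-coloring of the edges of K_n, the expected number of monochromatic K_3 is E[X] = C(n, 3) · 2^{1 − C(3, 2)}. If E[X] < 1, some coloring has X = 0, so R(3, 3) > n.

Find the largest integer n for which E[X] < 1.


We need C(n, 3) · 2^{1 − 3} < 1, i.e. C(n, 3) < 2^{3 − 1} = 4.
Check values of n near the boundary:
  n = 3: C(3, 3) = 1; 1 < 4? YES
  n = 4: C(4, 3) = 4; 4 < 4? NO
  n = 5: C(5, 3) = 10; 10 < 4? NO
The largest n with C(n, 3) < 4 is n = 3 (where E[X] = 1/4 ≈ 0.2500). Hence R(3, 3) > 3, i.e. R(3, 3) ≥ 4.

Largest n = 3; hence R(3, 3) > 3.


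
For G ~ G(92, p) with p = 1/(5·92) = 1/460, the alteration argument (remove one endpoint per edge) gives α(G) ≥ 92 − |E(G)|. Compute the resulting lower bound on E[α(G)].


E[|E(G)|] = C(92, 2)·p = 4186 · (1/460) = 91/10.
E[α(G)] ≥ n − E[|E(G)|] = 92 − 91/10 = 829/10.
Numerically: ≈ 82.9000.
(This is only a lower bound; the true E[α(G)] may be larger.)

E[α(G)] ≥ 829/10 ≈ 82.9000.


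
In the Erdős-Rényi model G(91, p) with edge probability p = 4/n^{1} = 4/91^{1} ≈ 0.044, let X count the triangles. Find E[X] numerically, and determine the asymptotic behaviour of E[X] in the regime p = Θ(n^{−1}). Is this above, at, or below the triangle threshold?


Number of potential triangles: C(91, 3) = 121485.
Each occurs with probability p³ ≈ (0.044)³ ≈ 8.49290e-05.
By linearity: E[X] = C(91, 3)·p³ ≈ 121485 · 8.49290e-05 ≈ 10.318.
Here α = 1, so p = 4/n is exactly at the triangle threshold p ~ 1/n. Asymptotically E[X] → c³/6 = 4³/6 = 32/3 ≈ 10.667, a bounded constant. In this regime the triangle count is asymptotically Poisson(c³/6).

E[X] ≈ 10.318; in regime p = Θ(1/n^{1}) E[X] stays bounded (at the triangle threshold p ~ 1/n).


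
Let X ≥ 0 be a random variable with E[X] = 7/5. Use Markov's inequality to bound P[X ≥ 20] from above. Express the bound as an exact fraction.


μ = E[X] = 7/5, a = 20.
Markov: P[X ≥ 20] ≤ μ/a = (7/5)/20 = 7/100.
Numerically: ≈ 0.070000.
(Since a = 20 > μ = 1.400000, the bound 7/100 is < 1 and informative.)

P[X ≥ 20] ≤ 7/100 ≈ 0.070000.


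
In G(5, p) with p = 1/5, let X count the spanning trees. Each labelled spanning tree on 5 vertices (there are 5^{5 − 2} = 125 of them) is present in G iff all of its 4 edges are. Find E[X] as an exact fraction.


K_5 has 5^{5 − 2} = 125 labelled spanning trees.
For each such spanning tree H, let X_H = 1 if all 4 edges of H are present in G. Then P[X_H = 1] = p^{4} = (1/5)^{4} = 1/625.
Summing the indicators: E[X] = Σ_H E[X_H] = 125 · p^{4} = 125 · 1/625 = 1/5.
Numerically: E[X] ≈ 0.2.

E[X] = 125 · (1/5)^{4} = 1/5 ≈ 0.2.


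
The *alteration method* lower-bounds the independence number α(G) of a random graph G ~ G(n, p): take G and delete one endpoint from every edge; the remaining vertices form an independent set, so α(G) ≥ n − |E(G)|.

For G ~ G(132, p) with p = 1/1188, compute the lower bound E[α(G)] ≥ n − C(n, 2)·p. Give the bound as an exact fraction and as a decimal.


E[|E(G)|] = C(132, 2)·p = 8646 · (1/1188) = 131/18.
E[α(G)] ≥ n − E[|E(G)|] = 132 − 131/18 = 2245/18.
Numerically: ≈ 124.722222.
(This is only a lower bound; the true E[α(G)] may be larger.)

E[α(G)] ≥ 2245/18 ≈ 124.722222.


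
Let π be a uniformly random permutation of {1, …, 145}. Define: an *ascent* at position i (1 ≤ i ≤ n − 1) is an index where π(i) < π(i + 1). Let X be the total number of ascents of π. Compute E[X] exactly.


Write X = Σ X_I over i = 1, …, 144, with X_I the indicator of one ascent.
There are 144 indicators.
For each fixed i, the pair (π(i), π(i+1)) is a uniformly random ordered pair of distinct values from {1, …, 145}; by symmetry P[π(i) < π(i+1)] = 1/2.
By linearity: E[X] = 144 · (1/2) = (145 − 1) · (1/2) = 72 ≈ 72.00000.

E[X] = 72 = 72.00000.


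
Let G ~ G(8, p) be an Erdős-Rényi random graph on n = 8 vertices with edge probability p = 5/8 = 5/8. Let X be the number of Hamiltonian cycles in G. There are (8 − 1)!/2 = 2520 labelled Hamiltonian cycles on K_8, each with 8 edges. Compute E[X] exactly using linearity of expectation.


K_8 has (8 − 1)!/2 = 2520 labelled Hamiltonian cycles.
For each such Hamiltonian cycle H, let X_H = 1 if all 8 edges of H are present in G. Then P[X_H = 1] = p^{8} = (5/8)^{8} = 390625/16777216.
By linearity: E[X] = Σ_H E[X_H] = 2520 · p^{8} = 2520 · 390625/16777216 = 123046875/2097152.
Numerically: E[X] ≈ 58.7.

E[X] = 2520 · (5/8)^{8} = 123046875/2097152 ≈ 58.7.


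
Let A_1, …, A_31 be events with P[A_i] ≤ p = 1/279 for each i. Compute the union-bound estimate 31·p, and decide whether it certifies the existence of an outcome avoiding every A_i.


Union bound: P[∪_{i=1}^{31} A_i] ≤ Σ_i P[A_i] ≤ 31·p = 31·(1/279) = 1/9.
Numerically: 1/9 ≈ 0.11111.
Is 1/9 < 1? YES.
Since P[∪ A_i] ≤ 1/9 < 1, the complement has P[∩ A_i^c] ≥ 1 − 1/9 = 8/9 > 0, so some outcome avoids every A_i.

31·p = 1/9 ≈ 0.11111; existence CERTIFIED by the union bound.


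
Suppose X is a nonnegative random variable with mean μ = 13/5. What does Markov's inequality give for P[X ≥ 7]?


μ = E[X] = 13/5, a = 7.
Markov: P[X ≥ 7] ≤ μ/a = (13/5)/7 = 13/35.
Numerically: ≈ 0.37143.
(Since a = 7 > μ = 2.60000, the bound 13/35 is < 1 and informative.)

P[X ≥ 7] ≤ 13/35 ≈ 0.37143.


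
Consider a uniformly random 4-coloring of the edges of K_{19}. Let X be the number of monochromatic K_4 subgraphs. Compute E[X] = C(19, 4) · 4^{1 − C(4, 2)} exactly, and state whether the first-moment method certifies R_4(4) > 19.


E[X] = C(19, 4) · 4^{1 − 6} = 3876 · 4^{−5} = 3876/1024.
As a reduced fraction: E[X] = 969/256 ≈ 3.7851562.
Is E[X] < 1? NO.
Since E[X] ≥ 1, the first-moment bound is inconclusive at n = 19; it does NOT by itself certify R_4(4) > 19.

E[X] = 969/256 ≈ 3.7851562; E[X] ≥ 1; first-moment method inconclusive here.


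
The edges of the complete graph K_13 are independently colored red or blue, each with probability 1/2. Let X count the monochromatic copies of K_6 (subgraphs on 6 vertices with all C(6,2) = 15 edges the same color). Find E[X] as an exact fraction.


Let X = Σ_S X_S over the C(13, 6) = 1716 subsets S of size 6, where X_S = 1 if the K_6 on S is monochromatic.
For a fixed S, the K_6 on S has C(6, 2) = 15 edges. P[all 15 edges red] = (1/2)^15, and likewise for blue, so P[monochromatic] = 2·(1/2)^15 = 2^{1 − 15} = 1/16384.
Summing: E[X] = C(13, 6) · 2^{1 − 15} = 1716 · 1/16384 = 429/4096.
Numerically: E[X] ≈ 0.105.

E[X] = C(13,6)·2^(1−C(6,2)) = 429/4096 ≈ 0.105.


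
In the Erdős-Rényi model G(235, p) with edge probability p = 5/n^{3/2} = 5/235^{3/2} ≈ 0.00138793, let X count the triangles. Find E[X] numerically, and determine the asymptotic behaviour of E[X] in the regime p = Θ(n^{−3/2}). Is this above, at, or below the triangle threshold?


Number of potential triangles: C(235, 3) = 2135445.
Each occurs with probability p³ ≈ (0.00138793)³ ≈ 2.67365048e-09.
By linearity: E[X] = C(235, 3)·p³ ≈ 2135445 · 2.67365048e-09 ≈ 0.005709.
Since α = 3/2 > 1, p = c/n^{3/2} = o(1/n) is below the triangle threshold p ~ 1/n. Asymptotically E[X] ~ (c³/6)·n^{3(1−α)} = (5³/6)·n^{-1.5} → 0, so by Markov's inequality G has no triangles w.h.p.

E[X] ≈ 0.005709; in regime p = Θ(1/n^{3/2}) E[X] tends to 0 (below the triangle threshold p ~ 1/n).


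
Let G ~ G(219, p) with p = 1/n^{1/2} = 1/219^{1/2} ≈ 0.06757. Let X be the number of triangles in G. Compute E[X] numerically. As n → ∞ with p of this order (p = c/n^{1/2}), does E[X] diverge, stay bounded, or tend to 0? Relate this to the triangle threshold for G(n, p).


Number of potential triangles: C(219, 3) = 1726669.
Each occurs with probability p³ ≈ (0.06757)³ ≈ 3.085559e-04.
By linearity: E[X] = C(219, 3)·p³ ≈ 1726669 · 3.085559e-04 ≈ 532.7739.
Since α = 1/2 < 1, p = c/n^{1/2} ≫ 1/n is above the triangle threshold p ~ 1/n. Asymptotically E[X] ~ (c³/6)·n^{3(1−α)} = (1³/6)·n^{1.5} → ∞; triangles are abundant w.h.p.

E[X] ≈ 532.7739; in regime p = Θ(1/n^{1/2}) E[X] diverges (above the triangle threshold p ~ 1/n).


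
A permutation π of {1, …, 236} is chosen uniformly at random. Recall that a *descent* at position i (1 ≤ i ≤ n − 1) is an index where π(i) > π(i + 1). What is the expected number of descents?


Write X = Σ X_I over i = 1, …, 235, with X_I the indicator of one descent.
There are 235 indicators.
For each fixed i, the pair (π(i), π(i+1)) is a uniformly random ordered pair of distinct values from {1, …, 236}; by symmetry P[π(i) > π(i+1)] = 1/2.
By linearity: E[X] = 235 · (1/2) = (236 − 1) · (1/2) = 235/2 ≈ 117.5000.

E[X] = 235/2 = 117.5000.


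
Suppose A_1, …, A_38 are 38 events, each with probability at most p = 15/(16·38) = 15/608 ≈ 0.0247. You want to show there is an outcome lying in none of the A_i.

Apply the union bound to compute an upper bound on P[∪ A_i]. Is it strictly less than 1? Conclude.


Union bound: P[∪_{i=1}^{38} A_i] ≤ Σ_i P[A_i] ≤ 38·p = 38·(15/608) = 15/16.
Numerically: 15/16 ≈ 0.9375.
Is 15/16 < 1? YES.
Since P[∪ A_i] ≤ 15/16 < 1, the complement has P[∩ A_i^c] ≥ 1 − 15/16 = 1/16 > 0, so some outcome avoids every A_i.

38·p = 15/16 ≈ 0.9375; existence CERTIFIED by the union bound.


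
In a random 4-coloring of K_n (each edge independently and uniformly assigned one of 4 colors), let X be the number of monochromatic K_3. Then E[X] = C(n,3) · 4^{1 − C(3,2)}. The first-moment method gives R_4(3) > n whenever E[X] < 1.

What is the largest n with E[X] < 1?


We need C(n, 3) · 4^{1 − 3} < 1, i.e. C(n, 3) < 4^{3 − 1} = 16.
Check values of n near the boundary:
  n = 3: C(3, 3) = 1; 1 < 16? YES
  n = 4: C(4, 3) = 4; 4 < 16? YES
  n = 5: C(5, 3) = 10; 10 < 16? YES
  n = 6: C(6, 3) = 20; 20 < 16? NO
  n = 7: C(7, 3) = 35; 35 < 16? NO
  n = 8: C(8, 3) = 56; 56 < 16? NO
The largest n with C(n, 3) < 16 is n = 5 (where E[X] = 5/8 ≈ 0.6250). Hence R_4(3) > 5, i.e. R_4(3) ≥ 6.

Largest n = 5; hence R_4(3) > 5.


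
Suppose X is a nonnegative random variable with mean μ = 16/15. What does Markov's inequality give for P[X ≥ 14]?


μ = E[X] = 16/15, a = 14.
Markov: P[X ≥ 14] ≤ μ/a = (16/15)/14 = 8/105.
Numerically: ≈ 0.0762.
(Since a = 14 > μ = 1.0667, the bound 8/105 is < 1 and informative.)

P[X ≥ 14] ≤ 8/105 ≈ 0.0762.


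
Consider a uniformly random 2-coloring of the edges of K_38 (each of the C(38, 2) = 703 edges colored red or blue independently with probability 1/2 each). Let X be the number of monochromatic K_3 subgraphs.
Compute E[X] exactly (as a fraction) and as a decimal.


Let X = Σ_S X_S over the C(38, 3) = 8436 subsets S of size 3, where X_S = 1 if the K_3 on S is monochromatic.
For a fixed S, the K_3 on S has C(3, 2) = 3 edges. P[all 3 edges red] = (1/2)^3, and likewise for blue, so P[monochromatic] = 2·(1/2)^3 = 2^{1 − 3} = 1/4.
By linearity: E[X] = C(38, 3) · 2^{1 − 3} = 8436 · 1/4 = 2109.
Numerically: E[X] ≈ 2109.00000.

E[X] = C(38,3)·2^(1−C(3,2)) = 2109 ≈ 2109.00000.


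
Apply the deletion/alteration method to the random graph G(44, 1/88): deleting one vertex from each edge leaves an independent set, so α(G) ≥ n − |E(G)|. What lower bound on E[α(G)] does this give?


E[|E(G)|] = C(44, 2)·p = 946 · (1/88) = 43/4.
E[α(G)] ≥ n − E[|E(G)|] = 44 − 43/4 = 133/4.
Numerically: ≈ 33.250.
(This is only a lower bound; the true E[α(G)] may be larger.)

E[α(G)] ≥ 133/4 ≈ 33.250.


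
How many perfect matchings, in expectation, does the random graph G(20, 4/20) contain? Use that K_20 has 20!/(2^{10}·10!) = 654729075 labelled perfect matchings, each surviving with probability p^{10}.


K_20 has 20!/(2^{10}·10!) = 654729075 labelled perfect matchings.
For each such perfect matching H, let X_H = 1 if all 10 edges of H are present in G. Then P[X_H = 1] = p^{10} = (1/5)^{10} = 1/9765625.
By linearity of expectation: E[X] = Σ_H E[X_H] = 654729075 · p^{10} = 654729075 · 1/9765625 = 26189163/390625.
Numerically: E[X] ≈ 67.0443.

E[X] = 654729075 · (1/5)^{10} = 26189163/390625 ≈ 67.0443.


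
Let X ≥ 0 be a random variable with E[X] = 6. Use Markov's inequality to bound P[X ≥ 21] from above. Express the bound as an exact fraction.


μ = E[X] = 6, a = 21.
Markov: P[X ≥ 21] ≤ μ/a = (6)/21 = 2/7.
Numerically: ≈ 0.2857.
(Since a = 21 > μ = 6.0000, the bound 2/7 is < 1 and informative.)

P[X ≥ 21] ≤ 2/7 ≈ 0.2857.


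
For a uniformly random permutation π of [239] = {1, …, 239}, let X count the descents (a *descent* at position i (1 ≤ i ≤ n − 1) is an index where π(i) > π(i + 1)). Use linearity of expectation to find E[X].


Write X = Σ X_I over i = 1, …, 238, with X_I the indicator of one descent.
There are 238 indicators.
For each fixed i, the pair (π(i), π(i+1)) is a uniformly random ordered pair of distinct values from {1, …, 239}; by symmetry P[π(i) > π(i+1)] = 1/2.
By linearity: E[X] = 238 · (1/2) = (239 − 1) · (1/2) = 119 ≈ 119.0000.

E[X] = 119 = 119.0000.


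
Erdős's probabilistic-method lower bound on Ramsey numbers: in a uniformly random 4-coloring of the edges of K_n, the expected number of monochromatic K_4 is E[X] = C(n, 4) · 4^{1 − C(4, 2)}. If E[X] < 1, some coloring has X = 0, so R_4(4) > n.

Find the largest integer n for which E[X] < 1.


We need C(n, 4) · 4^{1 − 6} < 1, i.e. C(n, 4) < 4^{6 − 1} = 1024.
Check values of n near the boundary:
  n = 10: C(10, 4) = 210; 210 < 1024? YES
  n = 11: C(11, 4) = 330; 330 < 1024? YES
  n = 12: C(12, 4) = 495; 495 < 1024? YES
  n = 13: C(13, 4) = 715; 715 < 1024? YES
  n = 14: C(14, 4) = 1001; 1001 < 1024? YES
  n = 15: C(15, 4) = 1365; 1365 < 1024? NO
  n = 16: C(16, 4) = 1820; 1820 < 1024? NO
  n = 17: C(17, 4) = 2380; 2380 < 1024? NO
The largest n with C(n, 4) < 1024 is n = 14 (where E[X] = 1001/1024 ≈ 0.9775). Hence R_4(4) > 14, i.e. R_4(4) ≥ 15.

Largest n = 14; hence R_4(4) > 14.


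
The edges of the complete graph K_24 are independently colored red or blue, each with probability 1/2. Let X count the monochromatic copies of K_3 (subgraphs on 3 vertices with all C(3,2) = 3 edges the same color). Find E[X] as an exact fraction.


Let X = Σ_S X_S over the C(24, 3) = 2024 subsets S of size 3, where X_S = 1 if the K_3 on S is monochromatic.
For a fixed S, the K_3 on S has C(3, 2) = 3 edges. P[all 3 edges red] = (1/2)^3, and likewise for blue, so P[monochromatic] = 2·(1/2)^3 = 2^{1 − 3} = 1/4.
By linearity of expectation: E[X] = C(24, 3) · 2^{1 − 3} = 2024 · 1/4 = 506.
Numerically: E[X] ≈ 506.000000.

E[X] = C(24,3)·2^(1−C(3,2)) = 506 ≈ 506.000000.


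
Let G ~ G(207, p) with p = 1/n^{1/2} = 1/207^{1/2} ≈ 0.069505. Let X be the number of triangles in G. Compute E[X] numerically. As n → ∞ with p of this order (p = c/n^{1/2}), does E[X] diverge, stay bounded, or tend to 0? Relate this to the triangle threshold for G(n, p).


Number of potential triangles: C(207, 3) = 1456935.
Each occurs with probability p³ ≈ (0.069505)³ ≈ 3.3577200e-04.
By linearity: E[X] = C(207, 3)·p³ ≈ 1456935 · 3.3577200e-04 ≈ 489.19798.
Since α = 1/2 < 1, p = c/n^{1/2} ≫ 1/n is above the triangle threshold p ~ 1/n. Asymptotically E[X] ~ (c³/6)·n^{3(1−α)} = (1³/6)·n^{1.5} → ∞; triangles are abundant w.h.p.

E[X] ≈ 489.19798; in regime p = Θ(1/n^{1/2}) E[X] diverges (above the triangle threshold p ~ 1/n).


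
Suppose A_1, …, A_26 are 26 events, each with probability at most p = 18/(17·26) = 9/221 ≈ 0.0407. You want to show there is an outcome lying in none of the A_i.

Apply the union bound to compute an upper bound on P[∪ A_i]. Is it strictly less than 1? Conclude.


Union bound: P[∪_{i=1}^{26} A_i] ≤ Σ_i P[A_i] ≤ 26·p = 26·(9/221) = 18/17.
Numerically: 18/17 ≈ 1.0588.
Is 18/17 < 1? NO.
Since the bound 18/17 is ≥ 1, the union bound is uninformative here; it does NOT by itself certify existence.

26·p = 18/17 ≈ 1.0588; existence NOT certified by the union bound.


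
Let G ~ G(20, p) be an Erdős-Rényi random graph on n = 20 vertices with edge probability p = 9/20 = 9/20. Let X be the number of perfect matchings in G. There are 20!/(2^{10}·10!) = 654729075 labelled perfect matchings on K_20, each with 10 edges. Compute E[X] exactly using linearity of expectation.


K_20 has 20!/(2^{10}·10!) = 654729075 labelled perfect matchings.
For each such perfect matching H, let X_H = 1 if all 10 edges of H are present in G. Then P[X_H = 1] = p^{10} = (9/20)^{10} = 3486784401/10240000000000.
By linearity: E[X] = Σ_H E[X_H] = 654729075 · p^{10} = 654729075 · 3486784401/10240000000000 = 91315965023646363/409600000000.
Numerically: E[X] ≈ 2.2294e+05.

E[X] = 654729075 · (9/20)^{10} = 91315965023646363/409600000000 ≈ 2.2294e+05.


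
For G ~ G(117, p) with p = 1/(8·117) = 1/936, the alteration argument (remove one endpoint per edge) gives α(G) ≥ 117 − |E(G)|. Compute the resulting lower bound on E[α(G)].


E[|E(G)|] = C(117, 2)·p = 6786 · (1/936) = 29/4.
E[α(G)] ≥ n − E[|E(G)|] = 117 − 29/4 = 439/4.
Numerically: ≈ 109.750.
(This is only a lower bound; the true E[α(G)] may be larger.)

E[α(G)] ≥ 439/4 ≈ 109.750.


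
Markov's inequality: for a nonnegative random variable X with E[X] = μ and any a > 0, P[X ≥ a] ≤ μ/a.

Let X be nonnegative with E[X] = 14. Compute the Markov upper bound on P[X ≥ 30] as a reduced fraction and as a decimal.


μ = E[X] = 14, a = 30.
Markov: P[X ≥ 30] ≤ μ/a = (14)/30 = 7/15.
Numerically: ≈ 0.467.
(Since a = 30 > μ = 14.000, the bound 7/15 is < 1 and informative.)

P[X ≥ 30] ≤ 7/15 ≈ 0.467.


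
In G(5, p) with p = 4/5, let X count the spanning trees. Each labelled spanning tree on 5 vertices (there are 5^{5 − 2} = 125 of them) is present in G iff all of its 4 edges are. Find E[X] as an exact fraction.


K_5 has 5^{5 − 2} = 125 labelled spanning trees.
For each such spanning tree H, let X_H = 1 if all 4 edges of H are present in G. Then P[X_H = 1] = p^{4} = (4/5)^{4} = 256/625.
By linearity of expectation: E[X] = Σ_H E[X_H] = 125 · p^{4} = 125 · 256/625 = 256/5.
Numerically: E[X] ≈ 51.2.

E[X] = 125 · (4/5)^{4} = 256/5 ≈ 51.2.


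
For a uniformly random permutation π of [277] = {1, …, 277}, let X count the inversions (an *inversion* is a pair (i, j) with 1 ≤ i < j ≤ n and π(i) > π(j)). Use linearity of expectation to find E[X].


Write X = Σ X_I over the C(277, 2) = 38226 pairs i < j, with X_I the indicator of one inversion.
There are 38226 indicators.
For each fixed pair i < j, the values π(i) and π(j) are two distinct elements of {1, …, 277} in uniformly random order; by symmetry P[π(i) > π(j)] = 1/2.
By linearity: E[X] = 38226 · (1/2) = C(277, 2) · (1/2) = 38226/2 = 19113 ≈ 19113.0000.

E[X] = 19113 = 19113.0000.


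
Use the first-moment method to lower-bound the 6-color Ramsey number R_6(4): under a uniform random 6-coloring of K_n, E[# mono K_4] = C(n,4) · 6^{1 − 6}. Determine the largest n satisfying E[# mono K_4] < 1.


We need C(n, 4) · 6^{1 − 6} < 1, i.e. C(n, 4) < 6^{6 − 1} = 7776.
Check values of n near the boundary:
  n = 20: C(20, 4) = 4845; 4845 < 7776? YES
  n = 21: C(21, 4) = 5985; 5985 < 7776? YES
  n = 22: C(22, 4) = 7315; 7315 < 7776? YES
  n = 23: C(23, 4) = 8855; 8855 < 7776? NO
The largest n with C(n, 4) < 7776 is n = 22 (where E[X] = 7315/7776 ≈ 0.9407150). Hence R_6(4) > 22, i.e. R_6(4) ≥ 23.

Largest n = 22; hence R_6(4) > 22.


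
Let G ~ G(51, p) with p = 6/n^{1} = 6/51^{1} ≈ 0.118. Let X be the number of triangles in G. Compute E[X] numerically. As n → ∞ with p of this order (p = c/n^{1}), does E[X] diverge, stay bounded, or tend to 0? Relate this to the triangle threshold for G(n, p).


Number of potential triangles: C(51, 3) = 20825.
Each occurs with probability p³ ≈ (0.118)³ ≈ 1.62833e-03.
By linearity: E[X] = C(51, 3)·p³ ≈ 20825 · 1.62833e-03 ≈ 33.910.
Here α = 1, so p = 6/n is exactly at the triangle threshold p ~ 1/n. Asymptotically E[X] → c³/6 = 6³/6 = 36 ≈ 36.000, a bounded constant. In this regime the triangle count is asymptotically Poisson(c³/6).

E[X] ≈ 33.910; in regime p = Θ(1/n^{1}) E[X] stays bounded (at the triangle threshold p ~ 1/n).


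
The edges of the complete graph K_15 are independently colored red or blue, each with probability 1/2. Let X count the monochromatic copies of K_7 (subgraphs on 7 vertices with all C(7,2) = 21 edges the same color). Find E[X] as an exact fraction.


Let X = Σ_S X_S over the C(15, 7) = 6435 subsets S of size 7, where X_S = 1 if the K_7 on S is monochromatic.
For a fixed S, the K_7 on S has C(7, 2) = 21 edges. P[all 21 edges red] = (1/2)^21, and likewise for blue, so P[monochromatic] = 2·(1/2)^21 = 2^{1 − 21} = 1/1048576.
Summing: E[X] = C(15, 7) · 2^{1 − 21} = 6435 · 1/1048576 = 6435/1048576.
Numerically: E[X] ≈ 0.006.

E[X] = C(15,7)·2^(1−C(7,2)) = 6435/1048576 ≈ 0.006.


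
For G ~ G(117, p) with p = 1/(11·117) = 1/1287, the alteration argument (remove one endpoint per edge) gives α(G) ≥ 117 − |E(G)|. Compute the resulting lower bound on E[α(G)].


E[|E(G)|] = C(117, 2)·p = 6786 · (1/1287) = 58/11.
E[α(G)] ≥ n − E[|E(G)|] = 117 − 58/11 = 1229/11.
Numerically: ≈ 111.72727.
(This is only a lower bound; the true E[α(G)] may be larger.)

E[α(G)] ≥ 1229/11 ≈ 111.72727.


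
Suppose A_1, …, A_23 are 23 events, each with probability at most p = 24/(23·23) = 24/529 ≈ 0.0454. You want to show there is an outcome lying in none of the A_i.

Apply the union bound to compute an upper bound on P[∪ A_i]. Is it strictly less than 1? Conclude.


Union bound: P[∪_{i=1}^{23} A_i] ≤ Σ_i P[A_i] ≤ 23·p = 23·(24/529) = 24/23.
Numerically: 24/23 ≈ 1.0435.
Is 24/23 < 1? NO.
Since the bound 24/23 is ≥ 1, the union bound is uninformative here; it does NOT by itself certify existence.

23·p = 24/23 ≈ 1.0435; existence NOT certified by the union bound.


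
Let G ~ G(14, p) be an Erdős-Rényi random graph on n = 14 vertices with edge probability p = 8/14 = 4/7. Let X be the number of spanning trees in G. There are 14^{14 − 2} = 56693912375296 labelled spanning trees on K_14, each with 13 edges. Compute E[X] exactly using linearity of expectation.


K_14 has 14^{14 − 2} = 56693912375296 labelled spanning trees.
For each such spanning tree H, let X_H = 1 if all 13 edges of H are present in G. Then P[X_H = 1] = p^{13} = (4/7)^{13} = 67108864/96889010407.
Summing the indicators: E[X] = Σ_H E[X_H] = 56693912375296 · p^{13} = 56693912375296 · 67108864/96889010407 = 274877906944/7.
Numerically: E[X] ≈ 3.9268e+10.

E[X] = 56693912375296 · (4/7)^{13} = 274877906944/7 ≈ 3.9268e+10.


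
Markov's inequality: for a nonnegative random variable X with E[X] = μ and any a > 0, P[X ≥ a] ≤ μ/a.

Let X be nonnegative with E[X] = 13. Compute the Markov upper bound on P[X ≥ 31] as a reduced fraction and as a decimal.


μ = E[X] = 13, a = 31.
Markov: P[X ≥ 31] ≤ μ/a = (13)/31 = 13/31.
Numerically: ≈ 0.4194.
(Since a = 31 > μ = 13.0000, the bound 13/31 is < 1 and informative.)

P[X ≥ 31] ≤ 13/31 ≈ 0.4194.


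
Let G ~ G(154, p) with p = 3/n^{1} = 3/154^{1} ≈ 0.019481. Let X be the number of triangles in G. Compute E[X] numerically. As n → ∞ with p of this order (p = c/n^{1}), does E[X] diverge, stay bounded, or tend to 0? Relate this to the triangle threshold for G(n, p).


Number of potential triangles: C(154, 3) = 596904.
Each occurs with probability p³ ≈ (0.019481)³ ≈ 7.3926748e-06.
By linearity: E[X] = C(154, 3)·p³ ≈ 596904 · 7.3926748e-06 ≈ 4.41272.
Here α = 1, so p = 3/n is exactly at the triangle threshold p ~ 1/n. Asymptotically E[X] → c³/6 = 3³/6 = 9/2 ≈ 4.50000, a bounded constant. In this regime the triangle count is asymptotically Poisson(c³/6).

E[X] ≈ 4.41272; in regime p = Θ(1/n^{1}) E[X] stays bounded (at the triangle threshold p ~ 1/n).


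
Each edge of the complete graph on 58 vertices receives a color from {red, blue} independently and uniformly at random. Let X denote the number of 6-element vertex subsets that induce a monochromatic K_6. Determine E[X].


Let X = Σ_S X_S over the C(58, 6) = 40475358 subsets S of size 6, where X_S = 1 if the K_6 on S is monochromatic.
For a fixed S, the K_6 on S has C(6, 2) = 15 edges. P[all 15 edges red] = (1/2)^15, and likewise for blue, so P[monochromatic] = 2·(1/2)^15 = 2^{1 − 15} = 1/16384.
By linearity of expectation: E[X] = C(58, 6) · 2^{1 − 15} = 40475358 · 1/16384 = 20237679/8192.
Numerically: E[X] ≈ 2470.41980.

E[X] = C(58,6)·2^(1−C(6,2)) = 20237679/8192 ≈ 2470.41980.


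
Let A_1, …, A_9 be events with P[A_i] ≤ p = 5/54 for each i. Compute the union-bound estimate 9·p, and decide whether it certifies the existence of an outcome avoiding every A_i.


Union bound: P[∪_{i=1}^{9} A_i] ≤ Σ_i P[A_i] ≤ 9·p = 9·(5/54) = 5/6.
Numerically: 5/6 ≈ 0.8333.
Is 5/6 < 1? YES.
Since P[∪ A_i] ≤ 5/6 < 1, the complement has P[∩ A_i^c] ≥ 1 − 5/6 = 1/6 > 0, so some outcome avoids every A_i.

9·p = 5/6 ≈ 0.8333; existence CERTIFIED by the union bound.


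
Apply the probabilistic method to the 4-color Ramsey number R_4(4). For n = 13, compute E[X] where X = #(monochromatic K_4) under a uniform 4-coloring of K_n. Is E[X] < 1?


E[X] = C(13, 4) · 4^{1 − 6} = 715 · 4^{−5} = 715/1024.
As a reduced fraction: E[X] = 715/1024 ≈ 0.698242.
Is E[X] < 1? YES.
Since E[X] < 1, there exists a 4-coloring of K_{13} with no monochromatic K_4; hence R_4(4) > 13.

E[X] = 715/1024 ≈ 0.698242; E[X] < 1, so R_4(4) > 13.


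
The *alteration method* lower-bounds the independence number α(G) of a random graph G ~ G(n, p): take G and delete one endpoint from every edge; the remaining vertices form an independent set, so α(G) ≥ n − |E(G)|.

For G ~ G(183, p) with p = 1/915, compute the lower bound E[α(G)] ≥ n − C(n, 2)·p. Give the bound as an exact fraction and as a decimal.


E[|E(G)|] = C(183, 2)·p = 16653 · (1/915) = 91/5.
E[α(G)] ≥ n − E[|E(G)|] = 183 − 91/5 = 824/5.
Numerically: ≈ 164.800000.
(This is only a lower bound; the true E[α(G)] may be larger.)

E[α(G)] ≥ 824/5 ≈ 164.800000.


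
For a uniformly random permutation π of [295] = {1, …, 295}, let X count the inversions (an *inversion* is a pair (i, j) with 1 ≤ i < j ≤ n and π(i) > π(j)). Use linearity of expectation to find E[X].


Write X = Σ X_I over the C(295, 2) = 43365 pairs i < j, with X_I the indicator of one inversion.
There are 43365 indicators.
For each fixed pair i < j, the values π(i) and π(j) are two distinct elements of {1, …, 295} in uniformly random order; by symmetry P[π(i) > π(j)] = 1/2.
By linearity: E[X] = 43365 · (1/2) = C(295, 2) · (1/2) = 43365/2 = 43365/2 ≈ 21682.500000.

E[X] = 43365/2 = 21682.500000.


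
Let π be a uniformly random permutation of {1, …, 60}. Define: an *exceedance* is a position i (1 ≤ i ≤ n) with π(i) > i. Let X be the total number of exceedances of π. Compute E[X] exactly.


Write X = Σ_{i=1}^{60} X_i, where X_i = 1_{π(i) > i}.
For each fixed i, π(i) is uniform over {1, …, 60} (marginal of a uniform permutation), so P[π(i) > i] = (n − i)/n. Summing: Σ_{i=1}^{60} (n − i)/n = (0 + 1 + … + 59)/60 = 60(60 − 1)/(2·60) = (60 − 1)/2.
Hence E[X] = Σ_{i=1}^{60} (60 − i)/60 = 59/2 ≈ 29.500.

E[X] = 59/2 = 29.500.


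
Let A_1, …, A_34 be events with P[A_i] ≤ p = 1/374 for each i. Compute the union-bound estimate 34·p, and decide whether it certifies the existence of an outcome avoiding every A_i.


Union bound: P[∪_{i=1}^{34} A_i] ≤ Σ_i P[A_i] ≤ 34·p = 34·(1/374) = 1/11.
Numerically: 1/11 ≈ 0.0909.
Is 1/11 < 1? YES.
Since P[∪ A_i] ≤ 1/11 < 1, the complement has P[∩ A_i^c] ≥ 1 − 1/11 = 10/11 > 0, so some outcome avoids every A_i.

34·p = 1/11 ≈ 0.0909; existence CERTIFIED by the union bound.
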